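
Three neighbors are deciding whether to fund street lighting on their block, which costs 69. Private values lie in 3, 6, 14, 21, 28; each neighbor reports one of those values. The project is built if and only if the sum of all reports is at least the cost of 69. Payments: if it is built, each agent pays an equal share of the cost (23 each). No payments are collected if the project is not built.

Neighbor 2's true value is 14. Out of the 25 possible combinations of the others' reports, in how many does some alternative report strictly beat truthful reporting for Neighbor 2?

1

Others report (28, 28): truth gives -9; report 3 gives 0 > -9. Violating.
Others report (3, 3): truth gives 0; no alternative beats it.
Others report (3, 6): truth gives 0; no alternative beats it.
(Checking all 25 profiles: 1 has a profitable deviation, 24 do not.)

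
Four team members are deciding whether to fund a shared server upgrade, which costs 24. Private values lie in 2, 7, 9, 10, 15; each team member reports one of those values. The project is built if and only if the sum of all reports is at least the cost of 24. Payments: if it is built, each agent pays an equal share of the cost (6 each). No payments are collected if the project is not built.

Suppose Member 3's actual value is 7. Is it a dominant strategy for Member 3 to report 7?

No

Consider the case where Member 1 reports 2, Member 2 reports 2 and Member 4 reports 7.
Truthful report 7: project not built, utility 0.
Report 15 instead: project built, pays 6, utility 7 - 6 = 1.
Since 1 > 0, reporting 15 is strictly better here, so truthful reporting is not dominant.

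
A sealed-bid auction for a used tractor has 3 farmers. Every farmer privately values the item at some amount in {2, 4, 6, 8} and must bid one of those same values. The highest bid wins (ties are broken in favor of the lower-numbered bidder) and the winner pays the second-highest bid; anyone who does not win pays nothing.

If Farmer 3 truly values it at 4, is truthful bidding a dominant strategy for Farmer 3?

Yes

Check each profile of the others' bids and compare truth against every alternative bid.
Others bid (2, 2): truth gives 2, best alternative gives 2.
Others bid (2, 4): truth gives 0, best alternative gives 0.
Others bid (2, 6): truth gives 0, best alternative gives 0.
Others bid (2, 8): truth gives 0, best alternative gives 0.
Others bid (4, 2): truth gives 0, best alternative gives 0.
Others bid (4, 4): truth gives 0, best alternative gives 0.
(Remaining 10 profiles checked similarly; truth is weakly best in each.)
In every case the truthful bid is at least as good as any alternative, so it is a dominant strategy.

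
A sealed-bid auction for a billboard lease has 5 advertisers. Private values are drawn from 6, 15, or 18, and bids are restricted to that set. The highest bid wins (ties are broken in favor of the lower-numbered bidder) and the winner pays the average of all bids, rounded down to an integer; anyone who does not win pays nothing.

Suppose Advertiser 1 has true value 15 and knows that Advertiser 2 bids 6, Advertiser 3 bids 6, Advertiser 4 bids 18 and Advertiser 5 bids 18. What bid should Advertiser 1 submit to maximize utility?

Bid 6: loses, pays 0, utility 0.
Bid 15: loses, pays 0, utility 0.
Bid 18: wins, pays 13, utility 15 - 13 = 2.
The best choice is 18 with utility 2.

18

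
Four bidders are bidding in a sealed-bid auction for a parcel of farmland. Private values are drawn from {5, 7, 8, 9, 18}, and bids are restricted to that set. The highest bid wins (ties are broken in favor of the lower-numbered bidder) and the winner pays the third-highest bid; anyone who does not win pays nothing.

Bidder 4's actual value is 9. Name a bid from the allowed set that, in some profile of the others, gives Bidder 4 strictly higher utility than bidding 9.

18

Suppose Bidder 1 bids 5, Bidder 2 bids 5 and Bidder 3 bids 9.
Bid 9: loses, pays 0, utility 0.
Bid 18: wins, pays 5, utility 9 - 5 = 4.
So bidding 18 beats truth here (4 > 0).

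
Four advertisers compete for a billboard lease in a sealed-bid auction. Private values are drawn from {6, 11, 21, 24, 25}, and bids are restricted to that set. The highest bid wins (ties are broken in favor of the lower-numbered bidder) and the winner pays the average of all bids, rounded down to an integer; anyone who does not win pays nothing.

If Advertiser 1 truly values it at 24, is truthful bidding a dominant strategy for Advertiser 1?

No

Consider the case where Advertiser 2 bids 6, Advertiser 3 bids 6 and Advertiser 4 bids 6.
Truthful bid 24: wins, pays 10, utility 24 - 10 = 14.
Bid 6 instead: wins, pays 6, utility 24 - 6 = 18.
Since 18 > 14, bidding 6 is strictly better here, so truthful bidding is not dominant.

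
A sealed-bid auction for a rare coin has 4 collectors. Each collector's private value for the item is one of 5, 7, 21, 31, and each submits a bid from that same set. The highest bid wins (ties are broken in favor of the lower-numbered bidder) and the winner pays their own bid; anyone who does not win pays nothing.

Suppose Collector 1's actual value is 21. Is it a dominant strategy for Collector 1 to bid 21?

Consider the case where Collector 2 bids 5, Collector 3 bids 5 and Collector 4 bids 5.
Truthful bid 21: wins, pays 21, utility 21 - 21 = 0.
Bid 5 instead: wins, pays 5, utility 21 - 5 = 16.
Since 16 > 0, bidding 5 is strictly better here, so truthful bidding is not dominant.

No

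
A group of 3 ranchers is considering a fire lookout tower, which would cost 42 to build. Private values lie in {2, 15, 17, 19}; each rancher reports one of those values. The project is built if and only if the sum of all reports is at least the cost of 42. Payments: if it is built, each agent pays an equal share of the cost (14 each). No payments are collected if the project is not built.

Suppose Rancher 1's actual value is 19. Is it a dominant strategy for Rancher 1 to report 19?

Yes

Check each profile of the others' reports and compare truth against every alternative report.
Others report (15, 15): truth gives 5, best alternative gives 5.
Others report (15, 17): truth gives 5, best alternative gives 5.
Others report (15, 19): truth gives 5, best alternative gives 5.
Others report (17, 15): truth gives 5, best alternative gives 5.
Others report (17, 17): truth gives 5, best alternative gives 5.
Others report (17, 19): truth gives 5, best alternative gives 5.
(Remaining 10 profiles checked similarly; truth is weakly best in each.)
In every case the truthful report is at least as good as any alternative, so it is a dominant strategy.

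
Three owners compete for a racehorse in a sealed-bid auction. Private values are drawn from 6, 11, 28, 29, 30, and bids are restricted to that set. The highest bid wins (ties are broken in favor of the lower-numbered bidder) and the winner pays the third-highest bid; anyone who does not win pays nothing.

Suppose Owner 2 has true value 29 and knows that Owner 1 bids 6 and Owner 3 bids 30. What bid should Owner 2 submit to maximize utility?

30

Bid 6: loses, pays 0, utility 0.
Bid 11: loses, pays 0, utility 0.
Bid 28: loses, pays 0, utility 0.
Bid 29: loses, pays 0, utility 0.
Bid 30: wins, pays 6, utility 29 - 6 = 23.
The best choice is 30 with utility 23.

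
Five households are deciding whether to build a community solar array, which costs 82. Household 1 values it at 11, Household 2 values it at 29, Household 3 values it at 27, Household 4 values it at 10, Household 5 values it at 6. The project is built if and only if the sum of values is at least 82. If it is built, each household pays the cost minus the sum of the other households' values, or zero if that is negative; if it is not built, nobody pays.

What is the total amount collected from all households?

78

Total value 83 ≥ cost 82, so it is built.
Household 1: others sum to 72; max(0, 82 - 72) = 10.
Household 2: others sum to 54; max(0, 82 - 54) = 28.
Household 3: others sum to 56; max(0, 82 - 56) = 26.
Household 4: others sum to 73; max(0, 82 - 73) = 9.
Household 5: others sum to 77; max(0, 82 - 77) = 5.
Total collected = 10 + 28 + 26 + 9 + 5 = 78.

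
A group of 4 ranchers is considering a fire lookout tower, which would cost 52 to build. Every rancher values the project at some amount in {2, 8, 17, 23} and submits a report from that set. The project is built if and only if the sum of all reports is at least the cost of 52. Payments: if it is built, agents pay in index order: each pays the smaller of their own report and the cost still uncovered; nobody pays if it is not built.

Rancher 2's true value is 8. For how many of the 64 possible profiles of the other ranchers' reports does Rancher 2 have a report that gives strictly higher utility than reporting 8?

Others report (8, 23, 23): truth gives 0; report 2 gives 6 > 0. Violating.
Others report (17, 17, 17): truth gives 0; report 2 gives 6 > 0. Violating.
Others report (17, 17, 23): truth gives 0; report 2 gives 6 > 0. Violating.
Others report (17, 23, 17): truth gives 0; report 2 gives 6 > 0. Violating.
Others report (2, 2, 2): truth gives 0; no alternative beats it.
Others report (2, 2, 8): truth gives 0; no alternative beats it.
(Checking all 64 profiles: 11 have a profitable deviation, 53 do not.)

11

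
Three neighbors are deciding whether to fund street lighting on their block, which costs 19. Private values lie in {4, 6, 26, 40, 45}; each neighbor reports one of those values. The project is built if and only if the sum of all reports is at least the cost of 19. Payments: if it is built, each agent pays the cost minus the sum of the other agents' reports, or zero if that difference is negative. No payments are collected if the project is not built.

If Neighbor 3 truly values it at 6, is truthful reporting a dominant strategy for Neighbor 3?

Yes

Check each profile of the others' reports and compare truth against every alternative report.
Others report (4, 26): truth gives 6, best alternative gives 6.
Others report (4, 40): truth gives 6, best alternative gives 6.
Others report (4, 45): truth gives 6, best alternative gives 6.
Others report (6, 26): truth gives 6, best alternative gives 6.
Others report (6, 40): truth gives 6, best alternative gives 6.
Others report (6, 45): truth gives 6, best alternative gives 6.
(Remaining 19 profiles checked similarly; truth is weakly best in each.)
In every case the truthful report is at least as good as any alternative, so it is a dominant strategy.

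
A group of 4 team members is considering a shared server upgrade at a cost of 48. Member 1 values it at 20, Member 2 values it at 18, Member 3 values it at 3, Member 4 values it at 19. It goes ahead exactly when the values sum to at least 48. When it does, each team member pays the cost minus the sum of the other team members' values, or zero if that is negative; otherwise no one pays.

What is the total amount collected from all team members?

Total value 60 ≥ cost 48, so it is built.
Member 1: others sum to 40; max(0, 48 - 40) = 8.
Member 2: others sum to 42; max(0, 48 - 42) = 6.
Member 3: others sum to 57; max(0, 48 - 57) = 0.
Member 4: others sum to 41; max(0, 48 - 41) = 7.
Total collected = 8 + 6 + 0 + 7 = 21.

21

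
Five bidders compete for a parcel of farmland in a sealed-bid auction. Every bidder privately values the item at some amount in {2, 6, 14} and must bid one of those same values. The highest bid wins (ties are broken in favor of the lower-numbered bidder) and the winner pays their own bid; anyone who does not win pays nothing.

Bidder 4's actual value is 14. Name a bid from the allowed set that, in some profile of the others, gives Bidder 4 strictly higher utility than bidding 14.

6

Suppose Bidder 1 bids 2, Bidder 2 bids 2, Bidder 3 bids 2 and Bidder 5 bids 2.
Bid 14: wins, pays 14, utility 14 - 14 = 0.
Bid 6: wins, pays 6, utility 14 - 6 = 8.
So bidding 6 beats truth here (8 > 0).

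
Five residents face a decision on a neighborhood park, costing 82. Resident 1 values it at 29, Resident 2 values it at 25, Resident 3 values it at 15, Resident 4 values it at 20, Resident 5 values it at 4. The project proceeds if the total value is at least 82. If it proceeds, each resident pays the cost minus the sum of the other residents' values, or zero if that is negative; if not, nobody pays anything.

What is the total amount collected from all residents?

45

Total value 93 ≥ cost 82, so it is built.
Resident 1: others sum to 64; max(0, 82 - 64) = 18.
Resident 2: others sum to 68; max(0, 82 - 68) = 14.
Resident 3: others sum to 78; max(0, 82 - 78) = 4.
Resident 4: others sum to 73; max(0, 82 - 73) = 9.
Resident 5: others sum to 89; max(0, 82 - 89) = 0.
Total collected = 18 + 14 + 4 + 9 + 0 = 45.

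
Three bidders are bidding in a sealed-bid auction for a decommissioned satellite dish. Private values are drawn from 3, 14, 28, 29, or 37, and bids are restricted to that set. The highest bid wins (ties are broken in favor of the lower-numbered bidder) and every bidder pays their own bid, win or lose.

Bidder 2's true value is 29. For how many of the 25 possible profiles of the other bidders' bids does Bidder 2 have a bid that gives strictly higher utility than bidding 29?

19

Others bid (3, 3): truth gives 0; bid 14 gives 15 > 0. Violating.
Others bid (3, 14): truth gives 0; bid 14 gives 15 > 0. Violating.
Others bid (3, 28): truth gives 0; bid 28 gives 1 > 0. Violating.
Others bid (3, 37): truth gives -29; bid 3 gives -3 > -29. Violating.
Others bid (3, 29): truth gives 0; no alternative beats it.
Others bid (14, 29): truth gives 0; no alternative beats it.
(Checking all 25 profiles: 19 have a profitable deviation, 6 do not.)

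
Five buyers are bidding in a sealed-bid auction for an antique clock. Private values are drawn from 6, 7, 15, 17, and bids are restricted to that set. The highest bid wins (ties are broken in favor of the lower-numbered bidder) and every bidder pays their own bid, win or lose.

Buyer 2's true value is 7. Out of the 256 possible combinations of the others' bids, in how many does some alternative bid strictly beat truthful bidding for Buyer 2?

248

Others bid (6, 6, 6, 15): truth gives -7; bid 6 gives -6 > -7. Violating.
Others bid (6, 6, 6, 17): truth gives -7; bid 6 gives -6 > -7. Violating.
Others bid (6, 6, 7, 15): truth gives -7; bid 6 gives -6 > -7. Violating.
Others bid (6, 6, 7, 17): truth gives -7; bid 6 gives -6 > -7. Violating.
Others bid (6, 6, 6, 6): truth gives 0; no alternative beats it.
Others bid (6, 6, 6, 7): truth gives 0; no alternative beats it.
(Checking all 256 profiles: 248 have a profitable deviation, 8 do not.)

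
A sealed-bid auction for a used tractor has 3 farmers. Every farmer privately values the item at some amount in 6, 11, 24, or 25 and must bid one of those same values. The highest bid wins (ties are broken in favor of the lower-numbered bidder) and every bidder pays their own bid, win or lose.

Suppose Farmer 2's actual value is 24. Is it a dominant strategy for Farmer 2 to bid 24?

No

Consider the case where Farmer 1 bids 6 and Farmer 3 bids 6.
Truthful bid 24: wins, pays 24, utility 24 - 24 = 0.
Bid 11 instead: wins, pays 11, utility 24 - 11 = 13.
Since 13 > 0, bidding 11 is strictly better here, so truthful bidding is not dominant.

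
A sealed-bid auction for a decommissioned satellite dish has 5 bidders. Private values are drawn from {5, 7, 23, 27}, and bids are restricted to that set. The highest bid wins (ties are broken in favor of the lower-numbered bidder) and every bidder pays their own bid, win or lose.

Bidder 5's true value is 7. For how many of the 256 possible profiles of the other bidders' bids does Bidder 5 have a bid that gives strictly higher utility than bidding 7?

Others bid (5, 5, 5, 7): truth gives -7; bid 5 gives -5 > -7. Violating.
Others bid (5, 5, 5, 23): truth gives -7; bid 5 gives -5 > -7. Violating.
Others bid (5, 5, 5, 27): truth gives -7; bid 5 gives -5 > -7. Violating.
Others bid (5, 5, 7, 5): truth gives -7; bid 5 gives -5 > -7. Violating.
Others bid (5, 5, 5, 5): truth gives 0; no alternative beats it.
(Checking all 256 profiles: 255 have a profitable deviation, 1 does not.)

255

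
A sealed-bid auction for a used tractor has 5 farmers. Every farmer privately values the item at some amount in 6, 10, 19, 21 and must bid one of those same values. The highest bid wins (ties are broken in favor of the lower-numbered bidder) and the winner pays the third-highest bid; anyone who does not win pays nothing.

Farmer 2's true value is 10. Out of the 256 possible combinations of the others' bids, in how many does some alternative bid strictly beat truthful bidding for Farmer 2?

8

Others bid (6, 6, 6, 19): truth gives 0; bid 19 gives 4 > 0. Violating.
Others bid (6, 6, 6, 21): truth gives 0; bid 21 gives 4 > 0. Violating.
Others bid (6, 6, 19, 6): truth gives 0; bid 19 gives 4 > 0. Violating.
Others bid (6, 6, 21, 6): truth gives 0; bid 21 gives 4 > 0. Violating.
Others bid (6, 6, 6, 6): truth gives 4; no alternative beats it.
Others bid (6, 6, 6, 10): truth gives 4; no alternative beats it.
(Checking all 256 profiles: 8 have a profitable deviation, 248 do not.)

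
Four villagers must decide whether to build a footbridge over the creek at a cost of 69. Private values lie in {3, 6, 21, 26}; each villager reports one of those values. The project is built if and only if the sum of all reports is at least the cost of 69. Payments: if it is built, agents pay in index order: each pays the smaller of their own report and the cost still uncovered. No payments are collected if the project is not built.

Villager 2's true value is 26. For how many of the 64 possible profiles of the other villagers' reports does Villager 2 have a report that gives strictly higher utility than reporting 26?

Others report (3, 21, 26): truth gives 0; report 21 gives 5 > 0. Violating.
Others report (3, 26, 21): truth gives 0; report 21 gives 5 > 0. Violating.
Others report (3, 26, 26): truth gives 0; report 21 gives 5 > 0. Violating.
Others report (6, 21, 21): truth gives 0; report 21 gives 5 > 0. Violating.
Others report (3, 3, 3): truth gives 0; no alternative beats it.
Others report (3, 3, 6): truth gives 0; no alternative beats it.
(Checking all 64 profiles: 29 have a profitable deviation, 35 do not.)

29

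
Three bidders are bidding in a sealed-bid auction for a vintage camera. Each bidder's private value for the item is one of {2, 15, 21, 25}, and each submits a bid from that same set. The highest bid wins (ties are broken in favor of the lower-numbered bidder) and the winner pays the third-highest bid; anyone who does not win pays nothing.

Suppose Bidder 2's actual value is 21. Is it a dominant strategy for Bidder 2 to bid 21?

No

Consider the case where Bidder 1 bids 2 and Bidder 3 bids 25.
Truthful bid 21: loses, pays 0, utility 0.
Bid 25 instead: wins, pays 2, utility 21 - 2 = 19.
Since 19 > 0, bidding 25 is strictly better here, so truthful bidding is not dominant.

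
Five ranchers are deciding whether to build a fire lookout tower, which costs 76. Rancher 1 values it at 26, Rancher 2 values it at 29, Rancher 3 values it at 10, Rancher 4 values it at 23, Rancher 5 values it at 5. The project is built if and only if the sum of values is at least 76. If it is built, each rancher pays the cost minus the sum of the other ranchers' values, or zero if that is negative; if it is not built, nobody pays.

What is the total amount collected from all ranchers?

Total value 93 ≥ cost 76, so it is built.
Rancher 1: others sum to 67; max(0, 76 - 67) = 9.
Rancher 2: others sum to 64; max(0, 76 - 64) = 12.
Rancher 3: others sum to 83; max(0, 76 - 83) = 0.
Rancher 4: others sum to 70; max(0, 76 - 70) = 6.
Rancher 5: others sum to 88; max(0, 76 - 88) = 0.
Total collected = 9 + 12 + 0 + 6 + 0 = 27.

27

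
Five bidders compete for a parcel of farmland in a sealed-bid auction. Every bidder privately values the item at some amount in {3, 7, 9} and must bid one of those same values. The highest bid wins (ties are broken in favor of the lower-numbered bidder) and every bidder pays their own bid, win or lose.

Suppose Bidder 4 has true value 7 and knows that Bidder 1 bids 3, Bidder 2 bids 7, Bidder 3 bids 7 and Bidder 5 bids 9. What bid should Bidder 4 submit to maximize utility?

9

Bid 3: loses but pays 3, utility -3.
Bid 7: loses but pays 7, utility -7.
Bid 9: wins, pays 9, utility 7 - 9 = -2.
The best choice is 9 with utility -2.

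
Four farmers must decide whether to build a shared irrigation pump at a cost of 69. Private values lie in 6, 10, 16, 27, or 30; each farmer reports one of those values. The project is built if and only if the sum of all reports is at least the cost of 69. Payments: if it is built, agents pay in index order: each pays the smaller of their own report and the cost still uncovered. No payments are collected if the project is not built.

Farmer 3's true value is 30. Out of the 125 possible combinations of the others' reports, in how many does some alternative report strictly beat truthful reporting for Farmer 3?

Others report (6, 6, 30): truth gives 0; report 27 gives 3 > 0. Violating.
Others report (6, 10, 27): truth gives 0; report 27 gives 3 > 0. Violating.
Others report (6, 10, 30): truth gives 0; report 27 gives 3 > 0. Violating.
Others report (6, 16, 27): truth gives 0; report 27 gives 3 > 0. Violating.
Others report (6, 6, 6): truth gives 0; no alternative beats it.
Others report (6, 6, 10): truth gives 0; no alternative beats it.
(Checking all 125 profiles: 95 have a profitable deviation, 30 do not.)

95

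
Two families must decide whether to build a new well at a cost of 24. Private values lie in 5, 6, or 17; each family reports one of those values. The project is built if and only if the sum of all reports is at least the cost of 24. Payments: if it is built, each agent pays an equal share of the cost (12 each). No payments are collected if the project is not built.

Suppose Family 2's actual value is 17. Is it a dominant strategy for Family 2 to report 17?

Check each profile of the others' reports and compare truth against every alternative report.
Others report (17): truth gives 5, best alternative gives 0.
Others report (5): truth gives 0, best alternative gives 0.
Others report (6): truth gives 0, best alternative gives 0.
In every case the truthful report is at least as good as any alternative, so it is a dominant strategy.

Yes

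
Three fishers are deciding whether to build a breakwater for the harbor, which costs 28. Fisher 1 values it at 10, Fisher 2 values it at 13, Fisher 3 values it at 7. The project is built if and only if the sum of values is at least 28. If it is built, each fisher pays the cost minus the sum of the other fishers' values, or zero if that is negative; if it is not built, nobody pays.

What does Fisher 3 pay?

5

Total value 30 ≥ cost 28, so the project is built.
The other fishers' values sum to 23.
Cost minus that sum is 28 - 23 = 5.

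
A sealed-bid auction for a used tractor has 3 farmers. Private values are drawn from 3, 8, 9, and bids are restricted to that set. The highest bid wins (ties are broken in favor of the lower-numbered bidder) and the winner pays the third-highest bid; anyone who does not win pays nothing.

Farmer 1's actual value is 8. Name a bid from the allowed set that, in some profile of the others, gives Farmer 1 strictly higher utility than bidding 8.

Suppose Farmer 2 bids 3 and Farmer 3 bids 9.
Bid 8: loses, pays 0, utility 0.
Bid 9: wins, pays 3, utility 8 - 3 = 5.
So bidding 9 beats truth here (5 > 0).

9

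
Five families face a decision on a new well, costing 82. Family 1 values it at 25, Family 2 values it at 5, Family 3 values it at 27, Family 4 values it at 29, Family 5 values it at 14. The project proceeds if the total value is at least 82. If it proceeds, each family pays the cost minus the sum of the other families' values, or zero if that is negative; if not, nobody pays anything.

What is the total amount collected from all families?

27

Total value 100 ≥ cost 82, so it is built.
Family 1: others sum to 75; max(0, 82 - 75) = 7.
Family 2: others sum to 95; max(0, 82 - 95) = 0.
Family 3: others sum to 73; max(0, 82 - 73) = 9.
Family 4: others sum to 71; max(0, 82 - 71) = 11.
Family 5: others sum to 86; max(0, 82 - 86) = 0.
Total collected = 7 + 0 + 9 + 11 + 0 = 27.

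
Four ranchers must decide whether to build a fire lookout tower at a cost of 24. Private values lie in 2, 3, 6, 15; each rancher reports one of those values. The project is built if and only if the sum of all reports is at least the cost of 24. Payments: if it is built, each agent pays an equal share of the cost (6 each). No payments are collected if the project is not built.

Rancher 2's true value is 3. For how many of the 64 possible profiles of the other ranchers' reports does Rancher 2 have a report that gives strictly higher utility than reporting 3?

3

Others report (3, 3, 15): truth gives -3; report 2 gives 0 > -3. Violating.
Others report (3, 15, 3): truth gives -3; report 2 gives 0 > -3. Violating.
Others report (15, 3, 3): truth gives -3; report 2 gives 0 > -3. Violating.
Others report (2, 2, 2): truth gives 0; no alternative beats it.
Others report (2, 2, 3): truth gives 0; no alternative beats it.
(Checking all 64 profiles: 3 have a profitable deviation, 61 do not.)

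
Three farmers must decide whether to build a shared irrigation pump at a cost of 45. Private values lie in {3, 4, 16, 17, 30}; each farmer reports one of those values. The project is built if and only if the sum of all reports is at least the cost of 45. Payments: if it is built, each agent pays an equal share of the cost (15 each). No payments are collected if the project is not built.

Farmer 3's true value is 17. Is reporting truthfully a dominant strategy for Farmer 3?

Consider the case where Farmer 1 reports 3 and Farmer 2 reports 16.
Truthful report 17: project not built, utility 0.
Report 30 instead: project built, pays 15, utility 17 - 15 = 2.
Since 2 > 0, reporting 30 is strictly better here, so truthful reporting is not dominant.

No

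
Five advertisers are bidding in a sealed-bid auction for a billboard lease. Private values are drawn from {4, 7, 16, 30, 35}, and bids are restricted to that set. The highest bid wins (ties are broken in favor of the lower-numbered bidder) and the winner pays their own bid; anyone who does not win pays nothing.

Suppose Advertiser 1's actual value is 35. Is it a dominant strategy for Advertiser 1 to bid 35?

Consider the case where Advertiser 2 bids 4, Advertiser 3 bids 4, Advertiser 4 bids 4 and Advertiser 5 bids 4.
Truthful bid 35: wins, pays 35, utility 35 - 35 = 0.
Bid 4 instead: wins, pays 4, utility 35 - 4 = 31.
Since 31 > 0, bidding 4 is strictly better here, so truthful bidding is not dominant.

No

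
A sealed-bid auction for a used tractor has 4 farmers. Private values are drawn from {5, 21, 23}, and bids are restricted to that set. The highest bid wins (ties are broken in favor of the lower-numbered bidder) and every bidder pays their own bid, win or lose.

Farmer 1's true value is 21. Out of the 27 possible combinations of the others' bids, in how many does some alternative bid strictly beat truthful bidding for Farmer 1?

Others bid (5, 5, 5): truth gives 0; bid 5 gives 16 > 0. Violating.
Others bid (5, 5, 23): truth gives -21; bid 23 gives -2 > -21. Violating.
Others bid (5, 21, 23): truth gives -21; bid 23 gives -2 > -21. Violating.
Others bid (5, 23, 5): truth gives -21; bid 23 gives -2 > -21. Violating.
Others bid (5, 5, 21): truth gives 0; no alternative beats it.
Others bid (5, 21, 5): truth gives 0; no alternative beats it.
(Checking all 27 profiles: 20 have a profitable deviation, 7 do not.)

20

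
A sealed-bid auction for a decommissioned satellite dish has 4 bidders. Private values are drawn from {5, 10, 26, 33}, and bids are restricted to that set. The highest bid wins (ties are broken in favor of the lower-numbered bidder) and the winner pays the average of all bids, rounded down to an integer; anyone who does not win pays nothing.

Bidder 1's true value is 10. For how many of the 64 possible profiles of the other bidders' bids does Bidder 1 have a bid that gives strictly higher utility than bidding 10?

1

Others bid (5, 5, 5): truth gives 4; bid 5 gives 5 > 4. Violating.
Others bid (5, 5, 10): truth gives 3; no alternative beats it.
Others bid (5, 5, 26): truth gives 0; no alternative beats it.
(Checking all 64 profiles: 1 has a profitable deviation, 63 do not.)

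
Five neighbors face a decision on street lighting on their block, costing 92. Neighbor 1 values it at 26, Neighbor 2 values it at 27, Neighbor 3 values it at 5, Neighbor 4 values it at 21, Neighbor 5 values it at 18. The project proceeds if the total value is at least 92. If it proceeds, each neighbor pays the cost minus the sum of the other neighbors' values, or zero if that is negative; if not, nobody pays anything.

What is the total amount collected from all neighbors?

72

Total value 97 ≥ cost 92, so it is built.
Neighbor 1: others sum to 71; max(0, 92 - 71) = 21.
Neighbor 2: others sum to 70; max(0, 92 - 70) = 22.
Neighbor 3: others sum to 92; max(0, 92 - 92) = 0.
Neighbor 4: others sum to 76; max(0, 92 - 76) = 16.
Neighbor 5: others sum to 79; max(0, 92 - 79) = 13.
Total collected = 21 + 22 + 0 + 16 + 13 = 72.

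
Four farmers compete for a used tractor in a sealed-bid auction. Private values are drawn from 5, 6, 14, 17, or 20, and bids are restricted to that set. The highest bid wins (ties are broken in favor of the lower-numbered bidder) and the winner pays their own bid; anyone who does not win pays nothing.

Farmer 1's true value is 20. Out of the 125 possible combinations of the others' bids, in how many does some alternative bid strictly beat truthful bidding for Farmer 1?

64

Others bid (5, 5, 5): truth gives 0; bid 5 gives 15 > 0. Violating.
Others bid (5, 5, 6): truth gives 0; bid 6 gives 14 > 0. Violating.
Others bid (5, 5, 14): truth gives 0; bid 14 gives 6 > 0. Violating.
Others bid (5, 5, 17): truth gives 0; bid 17 gives 3 > 0. Violating.
Others bid (5, 5, 20): truth gives 0; no alternative beats it.
Others bid (5, 6, 20): truth gives 0; no alternative beats it.
(Checking all 125 profiles: 64 have a profitable deviation, 61 do not.)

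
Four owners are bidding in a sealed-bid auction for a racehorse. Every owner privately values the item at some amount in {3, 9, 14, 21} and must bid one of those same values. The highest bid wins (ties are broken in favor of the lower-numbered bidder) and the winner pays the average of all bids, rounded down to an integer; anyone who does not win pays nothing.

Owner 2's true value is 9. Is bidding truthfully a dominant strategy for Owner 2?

No

Consider the case where Owner 1 bids 3, Owner 3 bids 3 and Owner 4 bids 14.
Truthful bid 9: loses, pays 0, utility 0.
Bid 14 instead: wins, pays 8, utility 9 - 8 = 1.
Since 1 > 0, bidding 14 is strictly better here, so truthful bidding is not dominant.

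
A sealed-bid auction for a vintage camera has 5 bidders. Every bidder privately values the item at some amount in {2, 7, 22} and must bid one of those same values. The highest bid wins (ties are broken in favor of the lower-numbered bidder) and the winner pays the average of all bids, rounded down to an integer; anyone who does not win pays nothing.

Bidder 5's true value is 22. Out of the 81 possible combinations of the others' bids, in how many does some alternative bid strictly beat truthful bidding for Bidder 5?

1

Others bid (2, 2, 2, 2): truth gives 16; bid 7 gives 19 > 16. Violating.
Others bid (2, 2, 2, 7): truth gives 15; no alternative beats it.
Others bid (2, 2, 2, 22): truth gives 0; no alternative beats it.
(Checking all 81 profiles: 1 has a profitable deviation, 80 do not.)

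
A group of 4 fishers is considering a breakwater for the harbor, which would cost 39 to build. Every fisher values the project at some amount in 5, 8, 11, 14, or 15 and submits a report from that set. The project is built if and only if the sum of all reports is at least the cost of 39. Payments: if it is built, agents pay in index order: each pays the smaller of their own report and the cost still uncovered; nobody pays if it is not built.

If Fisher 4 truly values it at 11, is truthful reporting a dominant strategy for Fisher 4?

Yes

Check each profile of the others' reports and compare truth against every alternative report.
Others report (11, 14, 14): truth gives 11, best alternative gives 11.
Others report (11, 14, 15): truth gives 11, best alternative gives 11.
Others report (11, 15, 14): truth gives 11, best alternative gives 11.
Others report (11, 15, 15): truth gives 11, best alternative gives 11.
Others report (14, 11, 14): truth gives 11, best alternative gives 11.
Others report (14, 11, 15): truth gives 11, best alternative gives 11.
(Remaining 119 profiles checked similarly; truth is weakly best in each.)
In every case the truthful report is at least as good as any alternative, so it is a dominant strategy.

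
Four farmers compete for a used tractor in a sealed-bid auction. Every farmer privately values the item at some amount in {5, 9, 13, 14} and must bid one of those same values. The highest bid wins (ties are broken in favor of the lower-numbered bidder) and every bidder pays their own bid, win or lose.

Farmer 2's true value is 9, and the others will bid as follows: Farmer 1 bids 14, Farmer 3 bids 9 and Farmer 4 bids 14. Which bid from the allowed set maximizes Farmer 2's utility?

5

Bid 5: loses but pays 5, utility -5.
Bid 9: loses but pays 9, utility -9.
Bid 13: loses but pays 13, utility -13.
Bid 14: loses but pays 14, utility -14.
The best choice is 5 with utility -5.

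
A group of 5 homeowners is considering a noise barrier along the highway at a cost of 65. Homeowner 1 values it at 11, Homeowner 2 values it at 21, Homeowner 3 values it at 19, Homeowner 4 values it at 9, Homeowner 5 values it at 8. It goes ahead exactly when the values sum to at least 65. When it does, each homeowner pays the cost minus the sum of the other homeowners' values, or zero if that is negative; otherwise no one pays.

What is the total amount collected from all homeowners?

53

Total value 68 ≥ cost 65, so it is built.
Homeowner 1: others sum to 57; max(0, 65 - 57) = 8.
Homeowner 2: others sum to 47; max(0, 65 - 47) = 18.
Homeowner 3: others sum to 49; max(0, 65 - 49) = 16.
Homeowner 4: others sum to 59; max(0, 65 - 59) = 6.
Homeowner 5: others sum to 60; max(0, 65 - 60) = 5.
Total collected = 8 + 18 + 16 + 6 + 5 = 53.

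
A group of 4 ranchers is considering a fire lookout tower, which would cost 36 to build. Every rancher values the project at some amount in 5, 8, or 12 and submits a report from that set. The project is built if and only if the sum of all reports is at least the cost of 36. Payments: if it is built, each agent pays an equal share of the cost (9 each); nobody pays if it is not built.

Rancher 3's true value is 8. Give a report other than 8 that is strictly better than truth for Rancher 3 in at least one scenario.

Suppose Rancher 1 reports 5, Rancher 2 reports 12 and Rancher 4 reports 12.
Report 8: project built, pays 9, utility 8 - 9 = -1.
Report 5: project not built, utility 0.
So reporting 5 beats truth here (0 > -1).

5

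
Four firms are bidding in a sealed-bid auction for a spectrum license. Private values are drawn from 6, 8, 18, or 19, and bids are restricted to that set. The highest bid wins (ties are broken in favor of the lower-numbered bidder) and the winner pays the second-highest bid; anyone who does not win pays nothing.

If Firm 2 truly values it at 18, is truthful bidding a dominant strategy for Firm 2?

Check each profile of the others' bids and compare truth against every alternative bid.
Others bid (6, 6, 6): truth gives 12, best alternative gives 12.
Others bid (6, 6, 8): truth gives 10, best alternative gives 10.
Others bid (6, 8, 6): truth gives 10, best alternative gives 10.
Others bid (6, 8, 8): truth gives 10, best alternative gives 10.
Others bid (8, 6, 6): truth gives 10, best alternative gives 10.
Others bid (8, 6, 8): truth gives 10, best alternative gives 10.
(Remaining 58 profiles checked similarly; truth is weakly best in each.)
In every case the truthful bid is at least as good as any alternative, so it is a dominant strategy.

Yes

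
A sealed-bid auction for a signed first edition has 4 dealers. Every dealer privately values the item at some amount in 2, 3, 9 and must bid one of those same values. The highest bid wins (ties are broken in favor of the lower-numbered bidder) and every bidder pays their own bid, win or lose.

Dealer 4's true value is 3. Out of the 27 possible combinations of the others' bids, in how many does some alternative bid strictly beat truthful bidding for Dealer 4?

Others bid (2, 2, 3): truth gives -3; bid 2 gives -2 > -3. Violating.
Others bid (2, 2, 9): truth gives -3; bid 2 gives -2 > -3. Violating.
Others bid (2, 3, 2): truth gives -3; bid 2 gives -2 > -3. Violating.
Others bid (2, 3, 3): truth gives -3; bid 2 gives -2 > -3. Violating.
Others bid (2, 2, 2): truth gives 0; no alternative beats it.
(Checking all 27 profiles: 26 have a profitable deviation, 1 does not.)

26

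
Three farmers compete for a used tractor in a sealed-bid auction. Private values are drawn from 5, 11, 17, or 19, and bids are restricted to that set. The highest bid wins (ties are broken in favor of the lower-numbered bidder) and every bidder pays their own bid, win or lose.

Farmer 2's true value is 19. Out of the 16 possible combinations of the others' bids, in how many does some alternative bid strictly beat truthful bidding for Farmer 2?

10

Others bid (5, 5): truth gives 0; bid 11 gives 8 > 0. Violating.
Others bid (5, 11): truth gives 0; bid 11 gives 8 > 0. Violating.
Others bid (5, 17): truth gives 0; bid 17 gives 2 > 0. Violating.
Others bid (11, 5): truth gives 0; bid 17 gives 2 > 0. Violating.
Others bid (5, 19): truth gives 0; no alternative beats it.
Others bid (11, 19): truth gives 0; no alternative beats it.
(Checking all 16 profiles: 10 have a profitable deviation, 6 do not.)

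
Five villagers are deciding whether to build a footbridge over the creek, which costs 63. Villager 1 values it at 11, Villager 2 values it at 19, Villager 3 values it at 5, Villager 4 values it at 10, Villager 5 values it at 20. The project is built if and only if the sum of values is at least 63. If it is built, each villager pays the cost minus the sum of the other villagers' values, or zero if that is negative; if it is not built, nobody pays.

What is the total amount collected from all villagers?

Total value 65 ≥ cost 63, so it is built.
Villager 1: others sum to 54; max(0, 63 - 54) = 9.
Villager 2: others sum to 46; max(0, 63 - 46) = 17.
Villager 3: others sum to 60; max(0, 63 - 60) = 3.
Villager 4: others sum to 55; max(0, 63 - 55) = 8.
Villager 5: others sum to 45; max(0, 63 - 45) = 18.
Total collected = 9 + 17 + 3 + 8 + 18 = 55.

55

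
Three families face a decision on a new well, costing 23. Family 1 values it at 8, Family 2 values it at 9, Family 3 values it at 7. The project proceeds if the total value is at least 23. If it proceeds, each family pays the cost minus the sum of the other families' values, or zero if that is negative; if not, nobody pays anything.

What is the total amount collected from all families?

21

Total value 24 ≥ cost 23, so it is built.
Family 1: others sum to 16; max(0, 23 - 16) = 7.
Family 2: others sum to 15; max(0, 23 - 15) = 8.
Family 3: others sum to 17; max(0, 23 - 17) = 6.
Total collected = 7 + 8 + 6 = 21.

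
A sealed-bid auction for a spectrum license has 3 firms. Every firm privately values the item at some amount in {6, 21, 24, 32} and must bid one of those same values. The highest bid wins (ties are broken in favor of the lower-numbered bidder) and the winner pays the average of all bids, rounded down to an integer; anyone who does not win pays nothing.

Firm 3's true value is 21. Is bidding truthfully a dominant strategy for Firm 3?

Consider the case where Firm 1 bids 6 and Firm 2 bids 21.
Truthful bid 21: loses, pays 0, utility 0.
Bid 24 instead: wins, pays 17, utility 21 - 17 = 4.
Since 4 > 0, bidding 24 is strictly better here, so truthful bidding is not dominant.

No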